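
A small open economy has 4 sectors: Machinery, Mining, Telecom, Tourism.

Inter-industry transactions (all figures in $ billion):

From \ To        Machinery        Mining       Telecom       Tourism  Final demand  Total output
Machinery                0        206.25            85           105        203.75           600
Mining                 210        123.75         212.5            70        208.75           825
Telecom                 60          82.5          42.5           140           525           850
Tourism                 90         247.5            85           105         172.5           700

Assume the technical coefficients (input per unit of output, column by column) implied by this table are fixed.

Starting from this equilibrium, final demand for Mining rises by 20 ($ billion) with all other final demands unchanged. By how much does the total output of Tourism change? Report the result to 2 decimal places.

Technical coefficients a_ij = z_ij / X_j:
  a_11 = 0/600 = 0.00, a_21 = 210/600 = 0.35, a_31 = 60/600 = 0.10, a_41 = 90/600 = 0.15
  a_12 = 206.25/825 = 0.25, a_22 = 123.75/825 = 0.15, a_32 = 82.5/825 = 0.10, a_42 = 247.5/825 = 0.30
  a_13 = 85/850 = 0.10, a_23 = 212.5/850 = 0.25, a_33 = 42.5/850 = 0.05, a_43 = 85/850 = 0.10
  a_14 = 105/700 = 0.15, a_24 = 70/700 = 0.10, a_34 = 140/700 = 0.20, a_44 = 105/700 = 0.15
I − A =
  [   1.00    -0.25    -0.10    -0.15]
  [  -0.35     0.85    -0.25    -0.10]
  [  -0.10    -0.10     0.95    -0.20]
  [  -0.15    -0.30    -0.10     0.85]
Compute the cofactors C_ij = (−1)^(i+j)·(3×3 minor ij) of I−A; the adjugate is their transpose:
adj(I−A) = Cᵀ =
  [ 0.603625   0.255625   0.148875   0.171625]
  [ 0.319625   0.753125   0.253375   0.204625]
  [ 0.147000   0.176000   0.579500   0.183000]
  [ 0.236625   0.331625   0.183875   0.681125]
det(I−A) = Σ_j (I−A)_1j·C_1j = (1.00)(0.603625) + (-0.25)(0.319625) + (-0.10)(0.147000) + (-0.15)(0.236625) = 0.473525
(I − A)⁻¹ = adj(I−A) / det(I−A) ≈
  [   1.2747     0.5398     0.3144     0.3624]
  [   0.6750     1.5905     0.5351     0.4321]
  [   0.3104     0.3717     1.2238     0.3865]
  [   0.4997     0.7003     0.3883     1.4384]
Δx = (I − A)⁻¹ Δd with Δd having +20 in the Mining component and 0 elsewhere.
So Δx_4 = L_42 · (+20), where L_42 = adj(I−A)_42 / det(I−A) = 0.331625 / 0.473525.
Δx_4 = 0.331625 × (+20) / 0.473525 = 6.6325 / 0.473525 ≈ 14.01.

Δx_4 = 14.01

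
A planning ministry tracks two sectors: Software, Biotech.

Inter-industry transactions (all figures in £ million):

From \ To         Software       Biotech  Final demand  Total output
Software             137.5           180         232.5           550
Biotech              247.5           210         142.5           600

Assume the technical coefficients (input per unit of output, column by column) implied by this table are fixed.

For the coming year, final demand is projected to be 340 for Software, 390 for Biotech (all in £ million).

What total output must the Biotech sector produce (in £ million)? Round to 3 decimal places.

Technical coefficients a_ij = z_ij / X_j:
  a_11 = 137.5/550 = 0.25, a_21 = 247.5/550 = 0.45
  a_12 = 180/600 = 0.30, a_22 = 210/600 = 0.35
I − A =
  [   0.75    -0.30]
  [  -0.45     0.65]
det(I−A) = (0.75)(0.65) − (-0.30)(-0.45) = 0.3525
adj(I−A) = [[0.65, 0.30], [0.45, 0.75]]
(I − A)⁻¹ = adj(I−A) / det(I−A) ≈
  [   1.8440     0.8511]
  [   1.2766     2.1277]
x = (I − A)⁻¹ d = adj(I−A)·d / det(I−A), with det(I−A) = 0.3525:
  x_1 = (0.65·340 + 0.30·390) / 0.3525 = 338.00 / 0.3525 ≈ 958.865
  x_2 = (0.45·340 + 0.75·390) / 0.3525 = 445.50 / 0.3525 ≈ 1263.830

x_2 = 1263.830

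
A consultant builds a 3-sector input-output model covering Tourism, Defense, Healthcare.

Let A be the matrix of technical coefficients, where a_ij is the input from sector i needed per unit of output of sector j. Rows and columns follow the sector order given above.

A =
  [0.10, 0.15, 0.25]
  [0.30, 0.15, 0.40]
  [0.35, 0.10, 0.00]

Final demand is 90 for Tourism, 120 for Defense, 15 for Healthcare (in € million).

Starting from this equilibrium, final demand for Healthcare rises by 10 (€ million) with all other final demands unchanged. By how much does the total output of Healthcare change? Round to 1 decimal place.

Δx_H = 12.4

I − A =
  [   0.90    -0.15    -0.25]
  [  -0.30     0.85    -0.40]
  [  -0.35    -0.10     1.00]
Cofactors of I−A, C_ij = (−1)^(i+j)·(minor ij) (rows/columns in the sector order above):
  C_11 = (0.85)(1.00) − (-0.40)(-0.10) = 0.8100
  C_12 = −[(-0.30)(1.00) − (-0.40)(-0.35)] = 0.4400
  C_13 = (-0.30)(-0.10) − (0.85)(-0.35) = 0.3275
  C_21 = −[(-0.15)(1.00) − (-0.25)(-0.10)] = 0.1750
  C_22 = (0.90)(1.00) − (-0.25)(-0.35) = 0.8125
  C_23 = −[(0.90)(-0.10) − (-0.15)(-0.35)] = 0.1425
  C_31 = (-0.15)(-0.40) − (-0.25)(0.85) = 0.2725
  C_32 = −[(0.90)(-0.40) − (-0.25)(-0.30)] = 0.4350
  C_33 = (0.90)(0.85) − (-0.15)(-0.30) = 0.7200
det(I−A) = Σ_j (I−A)_1j·C_1j = (0.90)(0.8100) + (-0.15)(0.4400) + (-0.25)(0.3275) = 0.581125
adj(I−A) = Cᵀ =
  [ 0.8100   0.1750   0.2725]
  [ 0.4400   0.8125   0.4350]
  [ 0.3275   0.1425   0.7200]
(I − A)⁻¹ = adj(I−A) / det(I−A) ≈
  [   1.3938     0.3011     0.4689]
  [   0.7572     1.3982     0.7485]
  [   0.5636     0.2452     1.2390]
Δx = (I − A)⁻¹ Δd with Δd having +10 in the Healthcare component and 0 elsewhere.
So Δx_H = L_HH · (+10), where L_HH = adj(I−A)_HH / det(I−A) = 0.7200 / 0.581125.
Δx_H = 0.7200 × (+10) / 0.581125 = 7.20 / 0.581125 ≈ 12.4.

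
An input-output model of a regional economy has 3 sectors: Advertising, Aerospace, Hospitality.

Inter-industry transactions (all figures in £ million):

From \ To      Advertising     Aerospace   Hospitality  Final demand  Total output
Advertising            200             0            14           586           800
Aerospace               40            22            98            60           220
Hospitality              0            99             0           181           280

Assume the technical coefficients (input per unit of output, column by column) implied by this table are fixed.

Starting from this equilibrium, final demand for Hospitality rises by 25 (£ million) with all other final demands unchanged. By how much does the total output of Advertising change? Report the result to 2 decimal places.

Technical coefficients a_ij = z_ij / X_j:
  a_11 = 200/800 = 0.25, a_21 = 40/800 = 0.05, a_31 = 0/800 = 0.00
  a_12 = 0/220 = 0.00, a_22 = 22/220 = 0.10, a_32 = 99/220 = 0.45
  a_13 = 14/280 = 0.05, a_23 = 98/280 = 0.35, a_33 = 0/280 = 0.00
I − A =
  [   0.75     0.00    -0.05]
  [  -0.05     0.90    -0.35]
  [   0.00    -0.45     1.00]
Cofactors of I−A, C_ij = (−1)^(i+j)·(minor ij) (rows/columns in the sector order above):
  C_11 = (0.90)(1.00) − (-0.35)(-0.45) = 0.7425
  C_12 = −[(-0.05)(1.00) − (-0.35)(0.00)] = 0.0500
  C_13 = (-0.05)(-0.45) − (0.90)(0.00) = 0.0225
  C_21 = −[(0.00)(1.00) − (-0.05)(-0.45)] = 0.0225
  C_22 = (0.75)(1.00) − (-0.05)(0.00) = 0.7500
  C_23 = −[(0.75)(-0.45) − (0.00)(0.00)] = 0.3375
  C_31 = (0.00)(-0.35) − (-0.05)(0.90) = 0.0450
  C_32 = −[(0.75)(-0.35) − (-0.05)(-0.05)] = 0.2650
  C_33 = (0.75)(0.90) − (0.00)(-0.05) = 0.6750
det(I−A) = Σ_j (I−A)_1j·C_1j = (0.75)(0.7425) + (0.00)(0.0500) + (-0.05)(0.0225) = 0.55575
adj(I−A) = Cᵀ =
  [ 0.7425   0.0225   0.0450]
  [ 0.0500   0.7500   0.2650]
  [ 0.0225   0.3375   0.6750]
(I − A)⁻¹ = adj(I−A) / det(I−A) ≈
  [   1.3360     0.0405     0.0810]
  [   0.0900     1.3495     0.4768]
  [   0.0405     0.6073     1.2146]
Δx = (I − A)⁻¹ Δd with Δd having +25 in the Hospitality component and 0 elsewhere.
So Δx_1 = L_13 · (+25), where L_13 = adj(I−A)_13 / det(I−A) = 0.0450 / 0.55575.
Δx_1 = 0.0450 × (+25) / 0.55575 = 1.125 / 0.55575 ≈ 2.02.

Δx_1 = 2.02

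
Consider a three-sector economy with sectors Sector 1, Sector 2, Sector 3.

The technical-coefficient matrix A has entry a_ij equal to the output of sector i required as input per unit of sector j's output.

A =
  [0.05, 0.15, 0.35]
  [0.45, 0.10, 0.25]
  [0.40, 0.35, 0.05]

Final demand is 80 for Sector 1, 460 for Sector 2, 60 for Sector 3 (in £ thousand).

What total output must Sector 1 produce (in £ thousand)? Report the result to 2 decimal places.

x_1 = 436.04

I − A =
  [   0.95    -0.15    -0.35]
  [  -0.45     0.90    -0.25]
  [  -0.40    -0.35     0.95]
Cofactors of I−A, C_ij = (−1)^(i+j)·(minor ij) (rows/columns in the sector order above):
  C_11 = (0.90)(0.95) − (-0.25)(-0.35) = 0.7675
  C_12 = −[(-0.45)(0.95) − (-0.25)(-0.40)] = 0.5275
  C_13 = (-0.45)(-0.35) − (0.90)(-0.40) = 0.5175
  C_21 = −[(-0.15)(0.95) − (-0.35)(-0.35)] = 0.2650
  C_22 = (0.95)(0.95) − (-0.35)(-0.40) = 0.7625
  C_23 = −[(0.95)(-0.35) − (-0.15)(-0.40)] = 0.3925
  C_31 = (-0.15)(-0.25) − (-0.35)(0.90) = 0.3525
  C_32 = −[(0.95)(-0.25) − (-0.35)(-0.45)] = 0.3950
  C_33 = (0.95)(0.90) − (-0.15)(-0.45) = 0.7875
det(I−A) = Σ_j (I−A)_1j·C_1j = (0.95)(0.7675) + (-0.15)(0.5275) + (-0.35)(0.5175) = 0.468875
adj(I−A) = Cᵀ =
  [ 0.7675   0.2650   0.3525]
  [ 0.5275   0.7625   0.3950]
  [ 0.5175   0.3925   0.7875]
(I − A)⁻¹ = adj(I−A) / det(I−A) ≈
  [   1.6369     0.5652     0.7518]
  [   1.1250     1.6262     0.8424]
  [   1.1037     0.8371     1.6796]
x = (I − A)⁻¹ d = adj(I−A)·d / det(I−A), with det(I−A) = 0.468875:
  x_1 = (0.7675·80 + 0.2650·460 + 0.3525·60) / 0.468875 = 204.45 / 0.468875 ≈ 436.04
  x_2 = (0.5275·80 + 0.7625·460 + 0.3950·60) / 0.468875 = 416.65 / 0.468875 ≈ 888.62
  x_3 = (0.5175·80 + 0.3925·460 + 0.7875·60) / 0.468875 = 269.20 / 0.468875 ≈ 574.14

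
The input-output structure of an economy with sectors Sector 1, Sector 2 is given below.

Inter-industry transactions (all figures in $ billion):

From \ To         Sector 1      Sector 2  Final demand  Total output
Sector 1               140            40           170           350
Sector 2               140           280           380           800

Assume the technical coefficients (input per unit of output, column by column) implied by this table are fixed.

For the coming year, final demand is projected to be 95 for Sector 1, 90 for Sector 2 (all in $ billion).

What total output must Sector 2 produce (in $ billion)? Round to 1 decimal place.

x_2 = 248.6

Technical coefficients a_ij = z_ij / X_j:
  a_11 = 140/350 = 0.40, a_21 = 140/350 = 0.40
  a_12 = 40/800 = 0.05, a_22 = 280/800 = 0.35
I − A =
  [   0.60    -0.05]
  [  -0.40     0.65]
det(I−A) = (0.60)(0.65) − (-0.05)(-0.40) = 0.3700
adj(I−A) = [[0.65, 0.05], [0.40, 0.60]]
(I − A)⁻¹ = adj(I−A) / det(I−A) ≈
  [   1.7568     0.1351]
  [   1.0811     1.6216]
x = (I − A)⁻¹ d = adj(I−A)·d / det(I−A), with det(I−A) = 0.3700:
  x_1 = (0.65·95 + 0.05·90) / 0.3700 = 66.25 / 0.3700 ≈ 179.1
  x_2 = (0.40·95 + 0.60·90) / 0.3700 = 92.00 / 0.3700 ≈ 248.6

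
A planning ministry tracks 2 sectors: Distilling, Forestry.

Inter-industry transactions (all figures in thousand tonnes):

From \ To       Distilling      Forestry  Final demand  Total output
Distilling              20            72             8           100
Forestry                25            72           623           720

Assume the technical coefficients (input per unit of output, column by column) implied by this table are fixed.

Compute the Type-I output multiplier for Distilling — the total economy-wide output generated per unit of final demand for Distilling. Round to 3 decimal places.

Technical coefficients a_ij = z_ij / X_j:
  a_DD = 20/100 = 0.20, a_FD = 25/100 = 0.25
  a_DF = 72/720 = 0.10, a_FF = 72/720 = 0.10
I − A =
  [   0.80    -0.10]
  [  -0.25     0.90]
det(I−A) = (0.80)(0.90) − (-0.10)(-0.25) = 0.6950
adj(I−A) = [[0.90, 0.10], [0.25, 0.80]]
(I − A)⁻¹ = adj(I−A) / det(I−A) ≈
  [   1.2950     0.1439]
  [   0.3597     1.1511]
The output multiplier for sector j is the column-j sum of the Leontief inverse (I − A)⁻¹ = adj(I−A) / det(I−A).
Column D of adj(I−A): (0.90, 0.25); det(I−A) = 0.6950.
m_D = (0.90 + 0.25) / 0.6950 = 1.15 / 0.6950 ≈ 1.655.

m_D = 1.655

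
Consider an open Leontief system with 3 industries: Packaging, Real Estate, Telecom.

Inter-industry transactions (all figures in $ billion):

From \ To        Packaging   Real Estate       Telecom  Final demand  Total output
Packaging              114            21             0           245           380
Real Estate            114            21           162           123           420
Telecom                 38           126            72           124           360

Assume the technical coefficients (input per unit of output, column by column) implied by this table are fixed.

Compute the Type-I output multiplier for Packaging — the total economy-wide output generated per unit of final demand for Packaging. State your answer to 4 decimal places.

m_P = 2.5871

Technical coefficients a_ij = z_ij / X_j:
  a_PP = 114/380 = 0.30, a_RP = 114/380 = 0.30, a_TP = 38/380 = 0.10
  a_PR = 21/420 = 0.05, a_RR = 21/420 = 0.05, a_TR = 126/420 = 0.30
  a_PT = 0/360 = 0.00, a_RT = 162/360 = 0.45, a_TT = 72/360 = 0.20
I − A =
  [   0.70    -0.05     0.00]
  [  -0.30     0.95    -0.45]
  [  -0.10    -0.30     0.80]
Cofactors of I−A, C_ij = (−1)^(i+j)·(minor ij) (rows/columns in the sector order above):
  C_11 = (0.95)(0.80) − (-0.45)(-0.30) = 0.6250
  C_12 = −[(-0.30)(0.80) − (-0.45)(-0.10)] = 0.2850
  C_13 = (-0.30)(-0.30) − (0.95)(-0.10) = 0.1850
  C_21 = −[(-0.05)(0.80) − (0.00)(-0.30)] = 0.0400
  C_22 = (0.70)(0.80) − (0.00)(-0.10) = 0.5600
  C_23 = −[(0.70)(-0.30) − (-0.05)(-0.10)] = 0.2150
  C_31 = (-0.05)(-0.45) − (0.00)(0.95) = 0.0225
  C_32 = −[(0.70)(-0.45) − (0.00)(-0.30)] = 0.3150
  C_33 = (0.70)(0.95) − (-0.05)(-0.30) = 0.6500
det(I−A) = Σ_j (I−A)_1j·C_1j = (0.70)(0.6250) + (-0.05)(0.2850) + (0.00)(0.1850) = 0.42325
adj(I−A) = Cᵀ =
  [ 0.6250   0.0400   0.0225]
  [ 0.2850   0.5600   0.3150]
  [ 0.1850   0.2150   0.6500]
(I − A)⁻¹ = adj(I−A) / det(I−A) ≈
  [   1.47667     0.09451     0.05316]
  [   0.67336     1.32310     0.74424]
  [   0.43709     0.50797     1.53574]
The output multiplier for sector j is the column-j sum of the Leontief inverse (I − A)⁻¹ = adj(I−A) / det(I−A).
Column P of adj(I−A): (0.6250, 0.2850, 0.1850); det(I−A) = 0.42325.
m_P = (0.6250 + 0.2850 + 0.1850) / 0.42325 = 1.095 / 0.42325 ≈ 2.5871.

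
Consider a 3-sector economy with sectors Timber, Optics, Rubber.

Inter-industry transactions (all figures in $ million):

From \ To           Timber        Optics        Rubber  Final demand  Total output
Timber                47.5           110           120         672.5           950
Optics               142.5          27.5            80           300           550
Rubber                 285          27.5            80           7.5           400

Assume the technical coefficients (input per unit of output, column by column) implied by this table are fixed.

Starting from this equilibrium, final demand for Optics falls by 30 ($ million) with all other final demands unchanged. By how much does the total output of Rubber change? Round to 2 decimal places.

Technical coefficients a_ij = z_ij / X_j:
  a_TT = 47.5/950 = 0.05, a_OT = 142.5/950 = 0.15, a_RT = 285/950 = 0.30
  a_TO = 110/550 = 0.20, a_OO = 27.5/550 = 0.05, a_RO = 27.5/550 = 0.05
  a_TR = 120/400 = 0.30, a_OR = 80/400 = 0.20, a_RR = 80/400 = 0.20
I − A =
  [   0.95    -0.20    -0.30]
  [  -0.15     0.95    -0.20]
  [  -0.30    -0.05     0.80]
Cofactors of I−A, C_ij = (−1)^(i+j)·(minor ij) (rows/columns in the sector order above):
  C_11 = (0.95)(0.80) − (-0.20)(-0.05) = 0.7500
  C_12 = −[(-0.15)(0.80) − (-0.20)(-0.30)] = 0.1800
  C_13 = (-0.15)(-0.05) − (0.95)(-0.30) = 0.2925
  C_21 = −[(-0.20)(0.80) − (-0.30)(-0.05)] = 0.1750
  C_22 = (0.95)(0.80) − (-0.30)(-0.30) = 0.6700
  C_23 = −[(0.95)(-0.05) − (-0.20)(-0.30)] = 0.1075
  C_31 = (-0.20)(-0.20) − (-0.30)(0.95) = 0.3250
  C_32 = −[(0.95)(-0.20) − (-0.30)(-0.15)] = 0.2350
  C_33 = (0.95)(0.95) − (-0.20)(-0.15) = 0.8725
det(I−A) = Σ_j (I−A)_1j·C_1j = (0.95)(0.7500) + (-0.20)(0.1800) + (-0.30)(0.2925) = 0.58875
adj(I−A) = Cᵀ =
  [ 0.7500   0.1750   0.3250]
  [ 0.1800   0.6700   0.2350]
  [ 0.2925   0.1075   0.8725]
(I − A)⁻¹ = adj(I−A) / det(I−A) ≈
  [   1.2739     0.2972     0.5520]
  [   0.3057     1.1380     0.3992]
  [   0.4968     0.1826     1.4820]
Δx = (I − A)⁻¹ Δd with Δd having -30 in the Optics component and 0 elsewhere.
So Δx_R = L_RO · (-30), where L_RO = adj(I−A)_RO / det(I−A) = 0.1075 / 0.58875.
Δx_R = 0.1075 × (-30) / 0.58875 = -3.225 / 0.58875 ≈ -5.48.

Δx_R = -5.48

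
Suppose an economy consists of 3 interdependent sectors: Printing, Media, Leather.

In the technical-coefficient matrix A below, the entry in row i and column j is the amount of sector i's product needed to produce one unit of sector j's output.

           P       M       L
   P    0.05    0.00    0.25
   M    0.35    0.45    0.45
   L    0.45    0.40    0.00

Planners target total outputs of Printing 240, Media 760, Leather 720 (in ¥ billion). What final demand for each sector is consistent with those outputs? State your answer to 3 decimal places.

d_P = 48.000, d_M = 10.000, d_L = 308.000

I − A =
  [   0.95     0.00    -0.25]
  [  -0.35     0.55    -0.45]
  [  -0.45    -0.40     1.00]
d = (I − A) x:
  d_P = (+0.95)·240 + (+0.00)·760 + (-0.25)·720 = 48.000
  d_M = (-0.35)·240 + (+0.55)·760 + (-0.45)·720 = 10.000
  d_L = (-0.45)·240 + (-0.40)·760 + (+1.00)·720 = 308.000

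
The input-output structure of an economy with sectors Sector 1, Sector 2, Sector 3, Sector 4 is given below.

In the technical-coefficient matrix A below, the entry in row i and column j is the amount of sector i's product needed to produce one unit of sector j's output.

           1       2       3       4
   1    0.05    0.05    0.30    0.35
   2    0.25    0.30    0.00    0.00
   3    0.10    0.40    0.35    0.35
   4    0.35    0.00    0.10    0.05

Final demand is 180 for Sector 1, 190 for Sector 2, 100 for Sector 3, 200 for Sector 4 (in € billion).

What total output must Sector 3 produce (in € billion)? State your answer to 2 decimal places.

I − A =
  [   0.95    -0.05    -0.30    -0.35]
  [  -0.25     0.70     0.00     0.00]
  [  -0.10    -0.40     0.65    -0.35]
  [  -0.35     0.00    -0.10     0.95]
Compute the cofactors C_ij = (−1)^(i+j)·(3×3 minor ij) of I−A; the adjugate is their transpose:
adj(I−A) = Cᵀ =
  [ 0.407750   0.157125   0.224000   0.232750]
  [ 0.145625   0.405000   0.080000   0.083125]
  [ 0.247250   0.322875   0.534125   0.287875]
  [ 0.176250   0.091875   0.138750   0.373125]
det(I−A) = Σ_j (I−A)_1j·C_1j = (0.95)(0.407750) + (-0.05)(0.145625) + (-0.30)(0.247250) + (-0.35)(0.176250) = 0.24421875
(I − A)⁻¹ = adj(I−A) / det(I−A) ≈
  [   1.6696     0.6434     0.9172     0.9530]
  [   0.5963     1.6583     0.3276     0.3404]
  [   1.0124     1.3221     2.1871     1.1788]
  [   0.7217     0.3762     0.5681     1.5278]
x = (I − A)⁻¹ d = adj(I−A)·d / det(I−A), with det(I−A) = 0.24421875:
  x_1 = (0.407750·180 + 0.157125·190 + 0.224000·100 + 0.232750·200) / 0.24421875 = 172.19875 / 0.24421875 ≈ 705.10
  x_2 = (0.145625·180 + 0.405000·190 + 0.080000·100 + 0.083125·200) / 0.24421875 = 127.7875 / 0.24421875 ≈ 523.25
  x_3 = (0.247250·180 + 0.322875·190 + 0.534125·100 + 0.287875·200) / 0.24421875 = 216.83875 / 0.24421875 ≈ 887.89
  x_4 = (0.176250·180 + 0.091875·190 + 0.138750·100 + 0.373125·200) / 0.24421875 = 137.68125 / 0.24421875 ≈ 563.76

x_3 = 887.89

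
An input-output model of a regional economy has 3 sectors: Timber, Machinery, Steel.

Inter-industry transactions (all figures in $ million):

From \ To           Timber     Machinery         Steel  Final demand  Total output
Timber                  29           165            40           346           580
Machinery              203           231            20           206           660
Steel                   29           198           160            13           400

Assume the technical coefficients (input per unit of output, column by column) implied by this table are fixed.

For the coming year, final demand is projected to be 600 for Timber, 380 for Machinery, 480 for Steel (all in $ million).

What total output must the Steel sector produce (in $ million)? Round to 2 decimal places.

x_3 = 1554.90

Technical coefficients a_ij = z_ij / X_j:
  a_11 = 29/580 = 0.05, a_21 = 203/580 = 0.35, a_31 = 29/580 = 0.05
  a_12 = 165/660 = 0.25, a_22 = 231/660 = 0.35, a_32 = 198/660 = 0.30
  a_13 = 40/400 = 0.10, a_23 = 20/400 = 0.05, a_33 = 160/400 = 0.40
I − A =
  [   0.95    -0.25    -0.10]
  [  -0.35     0.65    -0.05]
  [  -0.05    -0.30     0.60]
Cofactors of I−A, C_ij = (−1)^(i+j)·(minor ij) (rows/columns in the sector order above):
  C_11 = (0.65)(0.60) − (-0.05)(-0.30) = 0.3750
  C_12 = −[(-0.35)(0.60) − (-0.05)(-0.05)] = 0.2125
  C_13 = (-0.35)(-0.30) − (0.65)(-0.05) = 0.1375
  C_21 = −[(-0.25)(0.60) − (-0.10)(-0.30)] = 0.1800
  C_22 = (0.95)(0.60) − (-0.10)(-0.05) = 0.5650
  C_23 = −[(0.95)(-0.30) − (-0.25)(-0.05)] = 0.2975
  C_31 = (-0.25)(-0.05) − (-0.10)(0.65) = 0.0775
  C_32 = −[(0.95)(-0.05) − (-0.10)(-0.35)] = 0.0825
  C_33 = (0.95)(0.65) − (-0.25)(-0.35) = 0.5300
det(I−A) = Σ_j (I−A)_1j·C_1j = (0.95)(0.3750) + (-0.25)(0.2125) + (-0.10)(0.1375) = 0.289375
adj(I−A) = Cᵀ =
  [ 0.3750   0.1800   0.0775]
  [ 0.2125   0.5650   0.0825]
  [ 0.1375   0.2975   0.5300]
(I − A)⁻¹ = adj(I−A) / det(I−A) ≈
  [   1.2959     0.6220     0.2678]
  [   0.7343     1.9525     0.2851]
  [   0.4752     1.0281     1.8315]
x = (I − A)⁻¹ d = adj(I−A)·d / det(I−A), with det(I−A) = 0.289375:
  x_1 = (0.3750·600 + 0.1800·380 + 0.0775·480) / 0.289375 = 330.60 / 0.289375 ≈ 1142.46
  x_2 = (0.2125·600 + 0.5650·380 + 0.0825·480) / 0.289375 = 381.80 / 0.289375 ≈ 1319.40
  x_3 = (0.1375·600 + 0.2975·380 + 0.5300·480) / 0.289375 = 449.95 / 0.289375 ≈ 1554.90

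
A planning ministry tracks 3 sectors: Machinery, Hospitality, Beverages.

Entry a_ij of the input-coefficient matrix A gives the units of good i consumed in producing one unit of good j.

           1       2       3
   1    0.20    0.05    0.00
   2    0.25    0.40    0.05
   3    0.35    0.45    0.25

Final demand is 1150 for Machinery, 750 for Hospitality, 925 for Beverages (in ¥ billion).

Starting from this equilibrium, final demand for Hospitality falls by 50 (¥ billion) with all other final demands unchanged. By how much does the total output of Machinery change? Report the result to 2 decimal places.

Δx_1 = -5.65

I − A =
  [   0.80    -0.05     0.00]
  [  -0.25     0.60    -0.05]
  [  -0.35    -0.45     0.75]
Cofactors of I−A, C_ij = (−1)^(i+j)·(minor ij) (rows/columns in the sector order above):
  C_11 = (0.60)(0.75) − (-0.05)(-0.45) = 0.4275
  C_12 = −[(-0.25)(0.75) − (-0.05)(-0.35)] = 0.2050
  C_13 = (-0.25)(-0.45) − (0.60)(-0.35) = 0.3225
  C_21 = −[(-0.05)(0.75) − (0.00)(-0.45)] = 0.0375
  C_22 = (0.80)(0.75) − (0.00)(-0.35) = 0.6000
  C_23 = −[(0.80)(-0.45) − (-0.05)(-0.35)] = 0.3775
  C_31 = (-0.05)(-0.05) − (0.00)(0.60) = 0.0025
  C_32 = −[(0.80)(-0.05) − (0.00)(-0.25)] = 0.0400
  C_33 = (0.80)(0.60) − (-0.05)(-0.25) = 0.4675
det(I−A) = Σ_j (I−A)_1j·C_1j = (0.80)(0.4275) + (-0.05)(0.2050) + (0.00)(0.3225) = 0.33175
adj(I−A) = Cᵀ =
  [ 0.4275   0.0375   0.0025]
  [ 0.2050   0.6000   0.0400]
  [ 0.3225   0.3775   0.4675]
(I − A)⁻¹ = adj(I−A) / det(I−A) ≈
  [   1.2886     0.1130     0.0075]
  [   0.6179     1.8086     0.1206]
  [   0.9721     1.1379     1.4092]
Δx = (I − A)⁻¹ Δd with Δd having -50 in the Hospitality component and 0 elsewhere.
So Δx_1 = L_12 · (-50), where L_12 = adj(I−A)_12 / det(I−A) = 0.0375 / 0.33175.
Δx_1 = 0.0375 × (-50) / 0.33175 = -1.875 / 0.33175 ≈ -5.65.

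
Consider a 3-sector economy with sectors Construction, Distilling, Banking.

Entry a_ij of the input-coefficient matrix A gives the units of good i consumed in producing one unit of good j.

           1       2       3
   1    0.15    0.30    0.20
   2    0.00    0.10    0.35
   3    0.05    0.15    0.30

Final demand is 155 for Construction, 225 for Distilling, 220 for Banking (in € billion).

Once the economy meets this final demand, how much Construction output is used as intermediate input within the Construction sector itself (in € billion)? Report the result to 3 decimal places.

z_11 = 64.898

I − A =
  [   0.85    -0.30    -0.20]
  [   0.00     0.90    -0.35]
  [  -0.05    -0.15     0.70]
Cofactors of I−A, C_ij = (−1)^(i+j)·(minor ij) (rows/columns in the sector order above):
  C_11 = (0.90)(0.70) − (-0.35)(-0.15) = 0.5775
  C_12 = −[(0.00)(0.70) − (-0.35)(-0.05)] = 0.0175
  C_13 = (0.00)(-0.15) − (0.90)(-0.05) = 0.0450
  C_21 = −[(-0.30)(0.70) − (-0.20)(-0.15)] = 0.2400
  C_22 = (0.85)(0.70) − (-0.20)(-0.05) = 0.5850
  C_23 = −[(0.85)(-0.15) − (-0.30)(-0.05)] = 0.1425
  C_31 = (-0.30)(-0.35) − (-0.20)(0.90) = 0.2850
  C_32 = −[(0.85)(-0.35) − (-0.20)(0.00)] = 0.2975
  C_33 = (0.85)(0.90) − (-0.30)(0.00) = 0.7650
det(I−A) = Σ_j (I−A)_1j·C_1j = (0.85)(0.5775) + (-0.30)(0.0175) + (-0.20)(0.0450) = 0.476625
adj(I−A) = Cᵀ =
  [ 0.5775   0.2400   0.2850]
  [ 0.0175   0.5850   0.2975]
  [ 0.0450   0.1425   0.7650]
(I − A)⁻¹ = adj(I−A) / det(I−A) ≈
  [   1.2116     0.5035     0.5980]
  [   0.0367     1.2274     0.6242]
  [   0.0944     0.2990     1.6050]
First solve x = (I − A)⁻¹ d = adj(I−A)·d / det(I−A); in particular x_1 = (0.5775·155 + 0.2400·225 + 0.2850·220) / 0.476625 = 206.2125 / 0.476625 ≈ 432.65146.
Intermediate flow from 1 to 1: z_11 = a_11 · x_1 = 0.15 × 206.2125 / 0.476625 = 30.931875 / 0.476625 ≈ 64.898.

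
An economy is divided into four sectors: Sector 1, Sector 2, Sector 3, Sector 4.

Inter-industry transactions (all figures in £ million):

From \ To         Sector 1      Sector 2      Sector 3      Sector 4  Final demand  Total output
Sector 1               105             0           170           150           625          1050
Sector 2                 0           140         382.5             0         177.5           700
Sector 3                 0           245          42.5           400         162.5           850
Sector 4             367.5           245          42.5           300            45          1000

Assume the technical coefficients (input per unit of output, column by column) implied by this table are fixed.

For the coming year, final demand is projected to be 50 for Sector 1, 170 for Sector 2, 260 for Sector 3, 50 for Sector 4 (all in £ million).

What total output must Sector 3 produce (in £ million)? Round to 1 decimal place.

Technical coefficients a_ij = z_ij / X_j:
  a_11 = 105/1050 = 0.10, a_21 = 0/1050 = 0.00, a_31 = 0/1050 = 0.00, a_41 = 367.5/1050 = 0.35
  a_12 = 0/700 = 0.00, a_22 = 140/700 = 0.20, a_32 = 245/700 = 0.35, a_42 = 245/700 = 0.35
  a_13 = 170/850 = 0.20, a_23 = 382.5/850 = 0.45, a_33 = 42.5/850 = 0.05, a_43 = 42.5/850 = 0.05
  a_14 = 150/1000 = 0.15, a_24 = 0/1000 = 0.00, a_34 = 400/1000 = 0.40, a_44 = 300/1000 = 0.30
I − A =
  [   0.90     0.00    -0.20    -0.15]
  [   0.00     0.80    -0.45     0.00]
  [   0.00    -0.35     0.95    -0.40]
  [  -0.35    -0.35    -0.05     0.70]
Compute the cofactors C_ij = (−1)^(i+j)·(3×3 minor ij) of I−A; the adjugate is their transpose:
adj(I−A) = Cᵀ =
  [ 0.342750   0.129500   0.141625   0.154375]
  [ 0.063000   0.502625   0.259875   0.162000]
  [ 0.112000   0.328125   0.462000   0.288000]
  [ 0.210875   0.339500   0.233750   0.542250]
det(I−A) = Σ_j (I−A)_1j·C_1j = (0.90)(0.342750) + (0.00)(0.063000) + (-0.20)(0.112000) + (-0.15)(0.210875) = 0.25444375
(I − A)⁻¹ = adj(I−A) / det(I−A) ≈
  [   1.3471     0.5090     0.5566     0.6067]
  [   0.2476     1.9754     1.0213     0.6367]
  [   0.4402     1.2896     1.8157     1.1319]
  [   0.8288     1.3343     0.9187     2.1311]
x = (I − A)⁻¹ d = adj(I−A)·d / det(I−A), with det(I−A) = 0.25444375:
  x_1 = (0.342750·50 + 0.129500·170 + 0.141625·260 + 0.154375·50) / 0.25444375 = 83.69375 / 0.25444375 ≈ 328.9
  x_2 = (0.063000·50 + 0.502625·170 + 0.259875·260 + 0.162000·50) / 0.25444375 = 164.26375 / 0.25444375 ≈ 645.6
  x_3 = (0.112000·50 + 0.328125·170 + 0.462000·260 + 0.288000·50) / 0.25444375 = 195.90125 / 0.25444375 ≈ 769.9
  x_4 = (0.210875·50 + 0.339500·170 + 0.233750·260 + 0.542250·50) / 0.25444375 = 156.14625 / 0.25444375 ≈ 613.7

x_3 = 769.9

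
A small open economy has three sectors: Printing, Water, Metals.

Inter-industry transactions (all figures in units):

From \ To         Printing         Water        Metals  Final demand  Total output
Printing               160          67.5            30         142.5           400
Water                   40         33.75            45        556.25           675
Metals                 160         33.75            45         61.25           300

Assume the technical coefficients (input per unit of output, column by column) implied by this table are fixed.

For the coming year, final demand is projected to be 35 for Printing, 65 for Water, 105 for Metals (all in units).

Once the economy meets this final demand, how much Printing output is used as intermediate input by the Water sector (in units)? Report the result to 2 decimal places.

z_12 = 10.80

Technical coefficients a_ij = z_ij / X_j:
  a_11 = 160/400 = 0.40, a_21 = 40/400 = 0.10, a_31 = 160/400 = 0.40
  a_12 = 67.5/675 = 0.10, a_22 = 33.75/675 = 0.05, a_32 = 33.75/675 = 0.05
  a_13 = 30/300 = 0.10, a_23 = 45/300 = 0.15, a_33 = 45/300 = 0.15
I − A =
  [   0.60    -0.10    -0.10]
  [  -0.10     0.95    -0.15]
  [  -0.40    -0.05     0.85]
Cofactors of I−A, C_ij = (−1)^(i+j)·(minor ij) (rows/columns in the sector order above):
  C_11 = (0.95)(0.85) − (-0.15)(-0.05) = 0.8000
  C_12 = −[(-0.10)(0.85) − (-0.15)(-0.40)] = 0.1450
  C_13 = (-0.10)(-0.05) − (0.95)(-0.40) = 0.3850
  C_21 = −[(-0.10)(0.85) − (-0.10)(-0.05)] = 0.0900
  C_22 = (0.60)(0.85) − (-0.10)(-0.40) = 0.4700
  C_23 = −[(0.60)(-0.05) − (-0.10)(-0.40)] = 0.0700
  C_31 = (-0.10)(-0.15) − (-0.10)(0.95) = 0.1100
  C_32 = −[(0.60)(-0.15) − (-0.10)(-0.10)] = 0.1000
  C_33 = (0.60)(0.95) − (-0.10)(-0.10) = 0.5600
det(I−A) = Σ_j (I−A)_1j·C_1j = (0.60)(0.8000) + (-0.10)(0.1450) + (-0.10)(0.3850) = 0.4270
adj(I−A) = Cᵀ =
  [ 0.8000   0.0900   0.1100]
  [ 0.1450   0.4700   0.1000]
  [ 0.3850   0.0700   0.5600]
(I − A)⁻¹ = adj(I−A) / det(I−A) ≈
  [   1.8735     0.2108     0.2576]
  [   0.3396     1.1007     0.2342]
  [   0.9016     0.1639     1.3115]
First solve x = (I − A)⁻¹ d = adj(I−A)·d / det(I−A); in particular x_2 = (0.1450·35 + 0.4700·65 + 0.1000·105) / 0.4270 = 46.125 / 0.4270 ≈ 108.0211.
Intermediate flow from 1 to 2: z_12 = a_12 · x_2 = 0.10 × 46.125 / 0.4270 = 4.6125 / 0.4270 ≈ 10.80.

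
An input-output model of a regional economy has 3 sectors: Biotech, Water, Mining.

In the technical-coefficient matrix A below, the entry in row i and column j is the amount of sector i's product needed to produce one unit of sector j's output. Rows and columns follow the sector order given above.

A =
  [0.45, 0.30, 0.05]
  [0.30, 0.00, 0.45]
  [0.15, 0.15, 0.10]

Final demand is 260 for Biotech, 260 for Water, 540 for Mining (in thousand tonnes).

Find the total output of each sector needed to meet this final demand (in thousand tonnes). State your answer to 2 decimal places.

x_1 = 1120.00, x_2 = 1027.03, x_3 = 957.84

I − A =
  [   0.55    -0.30    -0.05]
  [  -0.30     1.00    -0.45]
  [  -0.15    -0.15     0.90]
Cofactors of I−A, C_ij = (−1)^(i+j)·(minor ij) (rows/columns in the sector order above):
  C_11 = (1.00)(0.90) − (-0.45)(-0.15) = 0.8325
  C_12 = −[(-0.30)(0.90) − (-0.45)(-0.15)] = 0.3375
  C_13 = (-0.30)(-0.15) − (1.00)(-0.15) = 0.1950
  C_21 = −[(-0.30)(0.90) − (-0.05)(-0.15)] = 0.2775
  C_22 = (0.55)(0.90) − (-0.05)(-0.15) = 0.4875
  C_23 = −[(0.55)(-0.15) − (-0.30)(-0.15)] = 0.1275
  C_31 = (-0.30)(-0.45) − (-0.05)(1.00) = 0.1850
  C_32 = −[(0.55)(-0.45) − (-0.05)(-0.30)] = 0.2625
  C_33 = (0.55)(1.00) − (-0.30)(-0.30) = 0.4600
det(I−A) = Σ_j (I−A)_1j·C_1j = (0.55)(0.8325) + (-0.30)(0.3375) + (-0.05)(0.1950) = 0.346875
adj(I−A) = Cᵀ =
  [ 0.8325   0.2775   0.1850]
  [ 0.3375   0.4875   0.2625]
  [ 0.1950   0.1275   0.4600]
(I − A)⁻¹ = adj(I−A) / det(I−A) ≈
  [   2.4000     0.8000     0.5333]
  [   0.9730     1.4054     0.7568]
  [   0.5622     0.3676     1.3261]
x = (I − A)⁻¹ d = adj(I−A)·d / det(I−A), with det(I−A) = 0.346875:
  x_1 = (0.8325·260 + 0.2775·260 + 0.1850·540) / 0.346875 = 388.50 / 0.346875 = 1120.00
  x_2 = (0.3375·260 + 0.4875·260 + 0.2625·540) / 0.346875 = 356.25 / 0.346875 ≈ 1027.03
  x_3 = (0.1950·260 + 0.1275·260 + 0.4600·540) / 0.346875 = 332.25 / 0.346875 ≈ 957.84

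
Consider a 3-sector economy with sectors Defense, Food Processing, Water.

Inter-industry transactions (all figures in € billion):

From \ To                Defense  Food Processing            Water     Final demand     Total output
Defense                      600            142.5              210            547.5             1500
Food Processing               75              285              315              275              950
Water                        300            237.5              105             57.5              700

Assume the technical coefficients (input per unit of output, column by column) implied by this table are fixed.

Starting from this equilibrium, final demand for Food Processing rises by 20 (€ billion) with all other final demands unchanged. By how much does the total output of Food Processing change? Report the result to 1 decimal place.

Technical coefficients a_ij = z_ij / X_j:
  a_11 = 600/1500 = 0.40, a_21 = 75/1500 = 0.05, a_31 = 300/1500 = 0.20
  a_12 = 142.5/950 = 0.15, a_22 = 285/950 = 0.30, a_32 = 237.5/950 = 0.25
  a_13 = 210/700 = 0.30, a_23 = 315/700 = 0.45, a_33 = 105/700 = 0.15
I − A =
  [   0.60    -0.15    -0.30]
  [  -0.05     0.70    -0.45]
  [  -0.20    -0.25     0.85]
Cofactors of I−A, C_ij = (−1)^(i+j)·(minor ij) (rows/columns in the sector order above):
  C_11 = (0.70)(0.85) − (-0.45)(-0.25) = 0.4825
  C_12 = −[(-0.05)(0.85) − (-0.45)(-0.20)] = 0.1325
  C_13 = (-0.05)(-0.25) − (0.70)(-0.20) = 0.1525
  C_21 = −[(-0.15)(0.85) − (-0.30)(-0.25)] = 0.2025
  C_22 = (0.60)(0.85) − (-0.30)(-0.20) = 0.4500
  C_23 = −[(0.60)(-0.25) − (-0.15)(-0.20)] = 0.1800
  C_31 = (-0.15)(-0.45) − (-0.30)(0.70) = 0.2775
  C_32 = −[(0.60)(-0.45) − (-0.30)(-0.05)] = 0.2850
  C_33 = (0.60)(0.70) − (-0.15)(-0.05) = 0.4125
det(I−A) = Σ_j (I−A)_1j·C_1j = (0.60)(0.4825) + (-0.15)(0.1325) + (-0.30)(0.1525) = 0.223875
adj(I−A) = Cᵀ =
  [ 0.4825   0.2025   0.2775]
  [ 0.1325   0.4500   0.2850]
  [ 0.1525   0.1800   0.4125]
(I − A)⁻¹ = adj(I−A) / det(I−A) ≈
  [   2.1552     0.9045     1.2395]
  [   0.5918     2.0101     1.2730]
  [   0.6812     0.8040     1.8425]
Δx = (I − A)⁻¹ Δd with Δd having +20 in the Food Processing component and 0 elsewhere.
So Δx_2 = L_22 · (+20), where L_22 = adj(I−A)_22 / det(I−A) = 0.4500 / 0.223875.
Δx_2 = 0.4500 × (+20) / 0.223875 = 9.00 / 0.223875 ≈ 40.2.

Δx_2 = 40.2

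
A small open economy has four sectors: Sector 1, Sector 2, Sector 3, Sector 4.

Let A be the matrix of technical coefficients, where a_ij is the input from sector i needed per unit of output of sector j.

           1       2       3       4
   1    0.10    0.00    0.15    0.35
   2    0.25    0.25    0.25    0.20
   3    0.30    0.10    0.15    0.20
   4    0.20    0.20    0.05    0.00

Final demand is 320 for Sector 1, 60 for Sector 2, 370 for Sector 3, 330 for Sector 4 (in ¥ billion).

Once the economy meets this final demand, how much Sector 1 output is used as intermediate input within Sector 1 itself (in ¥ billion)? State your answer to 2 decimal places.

I − A =
  [   0.90     0.00    -0.15    -0.35]
  [  -0.25     0.75    -0.25    -0.20]
  [  -0.30    -0.10     0.85    -0.20]
  [  -0.20    -0.20    -0.05     1.00]
Compute the cofactors C_ij = (−1)^(i+j)·(3×3 minor ij) of I−A; the adjugate is their transpose:
adj(I−A) = Cᵀ =
  [ 0.560000   0.082250   0.137125   0.239875]
  [ 0.332000   0.640250   0.264375   0.297125]
  [ 0.282000   0.140000   0.569000   0.240500]
  [ 0.192500   0.151500   0.108750   0.513750]
det(I−A) = Σ_j (I−A)_1j·C_1j = (0.90)(0.560000) + (0.00)(0.332000) + (-0.15)(0.282000) + (-0.35)(0.192500) = 0.394325
(I − A)⁻¹ = adj(I−A) / det(I−A) ≈
  [   1.4201     0.2086     0.3477     0.6083]
  [   0.8419     1.6237     0.6704     0.7535]
  [   0.7151     0.3550     1.4430     0.6099]
  [   0.4882     0.3842     0.2758     1.3029]
First solve x = (I − A)⁻¹ d = adj(I−A)·d / det(I−A); in particular x_1 = (0.560000·320 + 0.082250·60 + 0.137125·370 + 0.239875·330) / 0.394325 = 314.03 / 0.394325 ≈ 796.3735.
Intermediate flow from 1 to 1: z_11 = a_11 · x_1 = 0.10 × 314.03 / 0.394325 = 31.403 / 0.394325 ≈ 79.64.

z_11 = 79.64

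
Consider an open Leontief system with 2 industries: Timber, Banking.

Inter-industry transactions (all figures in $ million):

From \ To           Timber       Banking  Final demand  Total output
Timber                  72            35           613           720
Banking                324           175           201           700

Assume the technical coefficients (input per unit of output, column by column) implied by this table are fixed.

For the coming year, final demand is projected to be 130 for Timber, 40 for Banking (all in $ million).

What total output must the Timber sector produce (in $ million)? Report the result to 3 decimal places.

Technical coefficients a_ij = z_ij / X_j:
  a_11 = 72/720 = 0.10, a_21 = 324/720 = 0.45
  a_12 = 35/700 = 0.05, a_22 = 175/700 = 0.25
I − A =
  [   0.90    -0.05]
  [  -0.45     0.75]
det(I−A) = (0.90)(0.75) − (-0.05)(-0.45) = 0.6525
adj(I−A) = [[0.75, 0.05], [0.45, 0.90]]
(I − A)⁻¹ = adj(I−A) / det(I−A) ≈
  [   1.1494     0.0766]
  [   0.6897     1.3793]
x = (I − A)⁻¹ d = adj(I−A)·d / det(I−A), with det(I−A) = 0.6525:
  x_1 = (0.75·130 + 0.05·40) / 0.6525 = 99.50 / 0.6525 ≈ 152.490
  x_2 = (0.45·130 + 0.90·40) / 0.6525 = 94.50 / 0.6525 ≈ 144.828

x_1 = 152.490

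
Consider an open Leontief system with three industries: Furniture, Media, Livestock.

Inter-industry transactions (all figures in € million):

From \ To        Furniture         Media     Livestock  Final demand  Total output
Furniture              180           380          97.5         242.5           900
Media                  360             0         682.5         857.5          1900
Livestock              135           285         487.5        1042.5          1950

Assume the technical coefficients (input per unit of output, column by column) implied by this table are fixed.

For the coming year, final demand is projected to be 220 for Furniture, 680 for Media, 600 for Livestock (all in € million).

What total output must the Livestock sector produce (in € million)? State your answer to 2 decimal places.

x_L = 1216.35

Technical coefficients a_ij = z_ij / X_j:
  a_FF = 180/900 = 0.20, a_MF = 360/900 = 0.40, a_LF = 135/900 = 0.15
  a_FM = 380/1900 = 0.20, a_MM = 0/1900 = 0.00, a_LM = 285/1900 = 0.15
  a_FL = 97.5/1950 = 0.05, a_ML = 682.5/1950 = 0.35, a_LL = 487.5/1950 = 0.25
I − A =
  [   0.80    -0.20    -0.05]
  [  -0.40     1.00    -0.35]
  [  -0.15    -0.15     0.75]
Cofactors of I−A, C_ij = (−1)^(i+j)·(minor ij) (rows/columns in the sector order above):
  C_11 = (1.00)(0.75) − (-0.35)(-0.15) = 0.6975
  C_12 = −[(-0.40)(0.75) − (-0.35)(-0.15)] = 0.3525
  C_13 = (-0.40)(-0.15) − (1.00)(-0.15) = 0.2100
  C_21 = −[(-0.20)(0.75) − (-0.05)(-0.15)] = 0.1575
  C_22 = (0.80)(0.75) − (-0.05)(-0.15) = 0.5925
  C_23 = −[(0.80)(-0.15) − (-0.20)(-0.15)] = 0.1500
  C_31 = (-0.20)(-0.35) − (-0.05)(1.00) = 0.1200
  C_32 = −[(0.80)(-0.35) − (-0.05)(-0.40)] = 0.3000
  C_33 = (0.80)(1.00) − (-0.20)(-0.40) = 0.7200
det(I−A) = Σ_j (I−A)_1j·C_1j = (0.80)(0.6975) + (-0.20)(0.3525) + (-0.05)(0.2100) = 0.4770
adj(I−A) = Cᵀ =
  [ 0.6975   0.1575   0.1200]
  [ 0.3525   0.5925   0.3000]
  [ 0.2100   0.1500   0.7200]
(I − A)⁻¹ = adj(I−A) / det(I−A) ≈
  [   1.4623     0.3302     0.2516]
  [   0.7390     1.2421     0.6289]
  [   0.4403     0.3145     1.5094]
x = (I − A)⁻¹ d = adj(I−A)·d / det(I−A), with det(I−A) = 0.4770:
  x_F = (0.6975·220 + 0.1575·680 + 0.1200·600) / 0.4770 = 332.55 / 0.4770 ≈ 697.17
  x_M = (0.3525·220 + 0.5925·680 + 0.3000·600) / 0.4770 = 660.45 / 0.4770 ≈ 1384.59
  x_L = (0.2100·220 + 0.1500·680 + 0.7200·600) / 0.4770 = 580.20 / 0.4770 ≈ 1216.35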